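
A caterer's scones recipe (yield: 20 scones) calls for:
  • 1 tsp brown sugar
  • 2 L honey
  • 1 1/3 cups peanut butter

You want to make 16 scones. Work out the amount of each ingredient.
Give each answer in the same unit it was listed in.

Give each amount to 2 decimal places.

Scaling factor: 16/20 = 4/5 = 0.8.
brown sugar: 1 tsp × 4/5 = 0.80 tsp
honey: 2 L × 4/5 = 1.60 L
peanut butter: 4/3 cup × 4/5 ≈ 1.07 cup

brown sugar: 0.80 tsp; honey: 1.60 L; peanut butter: 1.07 cup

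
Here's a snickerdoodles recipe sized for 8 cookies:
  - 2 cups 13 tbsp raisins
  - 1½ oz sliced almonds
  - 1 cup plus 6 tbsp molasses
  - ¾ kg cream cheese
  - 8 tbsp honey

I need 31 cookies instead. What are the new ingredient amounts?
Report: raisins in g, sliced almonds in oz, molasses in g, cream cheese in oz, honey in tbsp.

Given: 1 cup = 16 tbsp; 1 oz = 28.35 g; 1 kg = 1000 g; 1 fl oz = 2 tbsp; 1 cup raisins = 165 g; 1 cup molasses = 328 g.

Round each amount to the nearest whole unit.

Scaling factor: 31/8 = 3.875.
raisins: (2 cup + 13 tbsp = 2.8125 cup) × 31/8 × 165 g/cup ≈ 1798 g
sliced almonds: 1.5 oz × 31/8 ≈ 6 oz
molasses: (1 cup + 6 tbsp = 1.375 cup) × 31/8 × 328 g/cup ≈ 1748 g
cream cheese: 0.75 kg × 31/8 × 1000 g/kg ÷ 28.35 g/oz ≈ 103 oz
honey: 8 tbsp × 31/8 = 31 tbsp

raisins: 1798 g; sliced almonds: 6 oz; molasses: 1748 g; cream cheese: 103 oz; honey: 31 tbsp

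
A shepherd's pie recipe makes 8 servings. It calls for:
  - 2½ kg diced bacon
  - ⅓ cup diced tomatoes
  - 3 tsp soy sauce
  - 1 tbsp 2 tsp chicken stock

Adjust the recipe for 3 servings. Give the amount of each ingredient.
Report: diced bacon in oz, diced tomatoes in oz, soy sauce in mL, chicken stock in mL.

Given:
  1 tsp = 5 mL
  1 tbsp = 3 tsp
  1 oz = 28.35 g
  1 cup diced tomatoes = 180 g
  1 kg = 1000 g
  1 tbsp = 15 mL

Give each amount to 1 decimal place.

diced bacon: 33.1 oz; diced tomatoes: 0.8 oz; soy sauce: 5.6 mL; chicken stock: 9.4 mL

Scaling factor: 3/8 = 0.375.
diced bacon: 2.5 kg × 3/8 × 1000 g/kg ÷ 28.35 g/oz ≈ 33.1 oz
diced tomatoes: 1/3 cup × 3/8 × 180 g/cup ÷ 28.35 g/oz ≈ 0.8 oz
soy sauce: 3 tsp × 3/8 × 5 mL/tsp ≈ 5.6 mL
chicken stock: (1 tbsp + 2 tsp = 5/3 tbsp) × 3/8 × 15 mL/tbsp ≈ 9.4 mL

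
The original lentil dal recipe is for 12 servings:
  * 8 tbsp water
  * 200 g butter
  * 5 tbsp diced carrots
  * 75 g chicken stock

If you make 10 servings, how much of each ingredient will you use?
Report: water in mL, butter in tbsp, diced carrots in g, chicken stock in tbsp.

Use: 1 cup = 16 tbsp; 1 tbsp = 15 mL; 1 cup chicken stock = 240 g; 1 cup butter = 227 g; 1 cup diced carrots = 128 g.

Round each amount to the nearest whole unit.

Scaling factor: 10/12 = 5/6.
water: 8 tbsp × 5/6 × 15 mL/tbsp = 100 mL
butter: 200 g × 5/6 ÷ 227 g/cup × 16 tbsp/cup ≈ 12 tbsp
diced carrots: 5 tbsp × 5/6 ÷ 16 tbsp/cup × 128 g/cup ≈ 33 g
chicken stock: 75 g × 5/6 ÷ 240 g/cup × 16 tbsp/cup ≈ 4 tbsp

water: 100 mL; butter: 12 tbsp; diced carrots: 33 g; chicken stock: 4 tbsp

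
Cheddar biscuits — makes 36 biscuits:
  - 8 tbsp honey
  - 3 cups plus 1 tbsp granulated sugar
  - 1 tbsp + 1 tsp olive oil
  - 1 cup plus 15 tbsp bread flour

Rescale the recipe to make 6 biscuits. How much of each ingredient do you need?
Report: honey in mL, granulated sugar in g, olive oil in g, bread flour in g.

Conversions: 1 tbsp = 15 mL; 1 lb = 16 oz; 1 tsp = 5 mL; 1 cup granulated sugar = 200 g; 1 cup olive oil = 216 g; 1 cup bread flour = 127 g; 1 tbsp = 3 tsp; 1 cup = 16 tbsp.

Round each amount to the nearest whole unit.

Scaling factor: 6/36 = 1/6.
honey: 8 tbsp × 1/6 × 15 mL/tbsp = 20 mL
granulated sugar: (3 cup + 1 tbsp = 3.0625 cup) × 1/6 × 200 g/cup ≈ 102 g
olive oil: (1 tbsp + 1 tsp = 4/3 tbsp) × 1/6 ÷ 16 tbsp/cup × 216 g/cup = 3 g
bread flour: (1 cup + 15 tbsp = 1.9375 cup) × 1/6 × 127 g/cup ≈ 41 g

honey: 20 mL; granulated sugar: 102 g; olive oil: 3 g; bread flour: 41 g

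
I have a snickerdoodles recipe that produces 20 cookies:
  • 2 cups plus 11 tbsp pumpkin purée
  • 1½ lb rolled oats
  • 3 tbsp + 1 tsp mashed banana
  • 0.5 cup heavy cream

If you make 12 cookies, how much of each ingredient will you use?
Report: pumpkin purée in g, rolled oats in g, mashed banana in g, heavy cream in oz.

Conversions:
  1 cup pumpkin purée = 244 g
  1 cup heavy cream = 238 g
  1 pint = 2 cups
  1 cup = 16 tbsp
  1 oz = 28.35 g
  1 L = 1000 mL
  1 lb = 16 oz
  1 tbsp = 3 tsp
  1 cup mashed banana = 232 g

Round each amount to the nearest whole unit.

pumpkin purée: 393 g; rolled oats: 408 g; mashed banana: 29 g; heavy cream: 3 oz

Scaling factor: 12/20 = 3/5 = 0.6.
pumpkin purée: (2 cup + 11 tbsp = 2.6875 cup) × 3/5 × 244 g/cup ≈ 393 g
rolled oats: 1.5 lb × 3/5 × 16 oz/lb × 28.35 g/oz ≈ 408 g
mashed banana: (3 tbsp + 1 tsp = 10/3 tbsp) × 3/5 ÷ 16 tbsp/cup × 232 g/cup = 29 g
heavy cream: 0.5 cup × 3/5 × 238 g/cup ÷ 28.35 g/oz ≈ 3 oz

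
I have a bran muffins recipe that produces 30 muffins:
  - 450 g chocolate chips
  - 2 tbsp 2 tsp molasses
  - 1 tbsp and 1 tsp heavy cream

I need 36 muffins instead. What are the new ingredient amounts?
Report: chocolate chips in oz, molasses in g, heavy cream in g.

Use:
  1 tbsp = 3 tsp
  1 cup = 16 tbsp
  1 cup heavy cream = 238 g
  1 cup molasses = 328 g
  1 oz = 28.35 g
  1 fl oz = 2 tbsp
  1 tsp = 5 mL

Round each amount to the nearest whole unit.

Scaling factor: 36/30 = 6/5 = 1.2.
chocolate chips: 450 g × 6/5 ÷ 28.35 g/oz ≈ 19 oz
molasses: (2 tbsp + 2 tsp = 8/3 tbsp) × 6/5 ÷ 16 tbsp/cup × 328 g/cup ≈ 66 g
heavy cream: (1 tbsp + 1 tsp = 4/3 tbsp) × 6/5 ÷ 16 tbsp/cup × 238 g/cup ≈ 24 g

chocolate chips: 19 oz; molasses: 66 g; heavy cream: 24 g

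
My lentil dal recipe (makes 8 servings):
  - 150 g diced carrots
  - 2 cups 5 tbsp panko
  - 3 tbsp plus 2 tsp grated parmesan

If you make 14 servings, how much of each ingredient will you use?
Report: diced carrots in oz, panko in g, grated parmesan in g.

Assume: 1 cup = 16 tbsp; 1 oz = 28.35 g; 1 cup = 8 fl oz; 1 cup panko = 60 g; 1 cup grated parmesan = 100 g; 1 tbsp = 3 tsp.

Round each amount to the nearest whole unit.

Scaling factor: 14/8 = 7/4 = 1.75.
diced carrots: 150 g × 7/4 ÷ 28.35 g/oz ≈ 9 oz
panko: (2 cup + 5 tbsp = 2.3125 cup) × 7/4 × 60 g/cup ≈ 243 g
grated parmesan: (3 tbsp + 2 tsp = 11/3 tbsp) × 7/4 ÷ 16 tbsp/cup × 100 g/cup ≈ 40 g

diced carrots: 9 oz; panko: 243 g; grated parmesan: 40 g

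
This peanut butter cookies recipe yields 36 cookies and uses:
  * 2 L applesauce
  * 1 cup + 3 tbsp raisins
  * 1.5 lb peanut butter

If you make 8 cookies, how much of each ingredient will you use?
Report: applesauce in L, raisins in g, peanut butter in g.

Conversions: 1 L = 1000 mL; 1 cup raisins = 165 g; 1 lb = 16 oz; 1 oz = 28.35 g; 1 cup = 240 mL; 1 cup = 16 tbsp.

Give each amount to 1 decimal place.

applesauce: 0.4 L; raisins: 43.5 g; peanut butter: 151.2 g

Scaling factor: 8/36 = 2/9.
applesauce: 2 L × 2/9 ≈ 0.4 L
raisins: (1 cup + 3 tbsp = 1.1875 cup) × 2/9 × 165 g/cup ≈ 43.5 g
peanut butter: 1.5 lb × 2/9 × 16 oz/lb × 28.35 g/oz = 151.2 g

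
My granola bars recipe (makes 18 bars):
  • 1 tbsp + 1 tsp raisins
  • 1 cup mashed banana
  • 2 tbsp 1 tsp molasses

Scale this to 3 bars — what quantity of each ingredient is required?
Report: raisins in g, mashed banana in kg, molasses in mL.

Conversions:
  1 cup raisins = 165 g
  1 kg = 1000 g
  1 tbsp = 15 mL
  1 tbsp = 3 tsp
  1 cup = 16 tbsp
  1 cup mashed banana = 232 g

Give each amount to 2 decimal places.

Scaling factor: 3/18 = 1/6.
raisins: (1 tbsp + 1 tsp = 4/3 tbsp) × 1/6 ÷ 16 tbsp/cup × 165 g/cup ≈ 2.29 g
mashed banana: 1 cup × 1/6 × 232 g/cup ÷ 1000 g/kg ≈ 0.04 kg
molasses: (2 tbsp + 1 tsp = 7/3 tbsp) × 1/6 × 15 mL/tbsp ≈ 5.83 mL

raisins: 2.29 g; mashed banana: 0.04 kg; molasses: 5.83 mL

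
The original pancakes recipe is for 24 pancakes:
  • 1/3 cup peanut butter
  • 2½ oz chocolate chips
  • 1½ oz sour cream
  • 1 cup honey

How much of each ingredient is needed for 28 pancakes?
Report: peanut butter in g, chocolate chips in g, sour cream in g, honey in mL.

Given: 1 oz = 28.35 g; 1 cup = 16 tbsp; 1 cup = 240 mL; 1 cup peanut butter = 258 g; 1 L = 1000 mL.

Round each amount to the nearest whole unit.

peanut butter: 100 g; chocolate chips: 83 g; sour cream: 50 g; honey: 280 mL

Scaling factor: 28/24 = 7/6.
peanut butter: 1/3 cup × 7/6 × 258 g/cup ≈ 100 g
chocolate chips: 2.5 oz × 7/6 × 28.35 g/oz ≈ 83 g
sour cream: 1.5 oz × 7/6 × 28.35 g/oz ≈ 50 g
honey: 1 cup × 7/6 × 240 mL/cup = 280 mL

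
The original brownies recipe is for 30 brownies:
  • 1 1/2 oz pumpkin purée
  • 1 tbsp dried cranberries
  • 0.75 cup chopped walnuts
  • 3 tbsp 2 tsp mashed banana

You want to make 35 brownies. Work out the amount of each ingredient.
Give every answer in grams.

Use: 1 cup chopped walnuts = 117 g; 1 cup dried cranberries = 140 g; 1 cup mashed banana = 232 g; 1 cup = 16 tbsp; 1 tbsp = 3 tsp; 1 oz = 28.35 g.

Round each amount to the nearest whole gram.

pumpkin purée: 50 g; dried cranberries: 10 g; chopped walnuts: 102 g; mashed banana: 62 g

Scaling factor: 35/30 = 7/6.
pumpkin purée: 1.5 oz × 7/6 × 28.35 g/oz ≈ 50 g
dried cranberries: 1 tbsp × 7/6 ÷ 16 tbsp/cup × 140 g/cup ≈ 10 g
chopped walnuts: 0.75 cup × 7/6 × 117 g/cup ≈ 102 g
mashed banana: (3 tbsp + 2 tsp = 11/3 tbsp) × 7/6 ÷ 16 tbsp/cup × 232 g/cup ≈ 62 g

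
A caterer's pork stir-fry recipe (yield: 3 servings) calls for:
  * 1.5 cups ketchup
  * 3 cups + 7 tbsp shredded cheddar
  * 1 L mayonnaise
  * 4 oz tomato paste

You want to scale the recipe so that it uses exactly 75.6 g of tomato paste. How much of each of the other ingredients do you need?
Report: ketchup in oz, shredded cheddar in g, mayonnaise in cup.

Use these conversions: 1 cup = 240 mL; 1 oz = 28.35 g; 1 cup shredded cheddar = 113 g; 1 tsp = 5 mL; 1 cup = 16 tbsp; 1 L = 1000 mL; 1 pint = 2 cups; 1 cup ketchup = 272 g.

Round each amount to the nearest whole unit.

The original recipe has 113.4 g of tomato paste, so the scaling factor is 75.6 ÷ 113.4 = 2/3.
ketchup: 1.5 cup × 2/3 × 272 g/cup ÷ 28.35 g/oz ≈ 10 oz
shredded cheddar: (3 cup + 7 tbsp = 3.4375 cup) × 2/3 × 113 g/cup ≈ 259 g
mayonnaise: 1 L × 2/3 × 1000 mL/L ÷ 240 mL/cup ≈ 3 cup

ketchup: 10 oz; shredded cheddar: 259 g; mayonnaise: 3 cup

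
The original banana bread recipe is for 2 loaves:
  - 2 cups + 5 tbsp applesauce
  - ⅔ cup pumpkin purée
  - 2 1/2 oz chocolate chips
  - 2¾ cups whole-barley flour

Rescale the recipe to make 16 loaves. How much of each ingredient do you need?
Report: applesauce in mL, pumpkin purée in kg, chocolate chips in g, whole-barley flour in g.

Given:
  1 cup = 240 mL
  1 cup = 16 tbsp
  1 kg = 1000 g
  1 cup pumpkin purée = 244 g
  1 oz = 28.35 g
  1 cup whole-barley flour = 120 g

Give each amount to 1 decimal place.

applesauce: 4440.0 mL; pumpkin purée: 1.3 kg; chocolate chips: 567.0 g; whole-barley flour: 2640.0 g

Scaling factor: 16/2 = 8.
applesauce: (2 cup + 5 tbsp = 2.3125 cup) × 8 × 240 mL/cup = 4440.0 mL
pumpkin purée: 2/3 cup × 8 × 244 g/cup ÷ 1000 g/kg ≈ 1.3 kg
chocolate chips: 2.5 oz × 8 × 28.35 g/oz = 567.0 g
whole-barley flour: 2.75 cup × 8 × 120 g/cup = 2640.0 g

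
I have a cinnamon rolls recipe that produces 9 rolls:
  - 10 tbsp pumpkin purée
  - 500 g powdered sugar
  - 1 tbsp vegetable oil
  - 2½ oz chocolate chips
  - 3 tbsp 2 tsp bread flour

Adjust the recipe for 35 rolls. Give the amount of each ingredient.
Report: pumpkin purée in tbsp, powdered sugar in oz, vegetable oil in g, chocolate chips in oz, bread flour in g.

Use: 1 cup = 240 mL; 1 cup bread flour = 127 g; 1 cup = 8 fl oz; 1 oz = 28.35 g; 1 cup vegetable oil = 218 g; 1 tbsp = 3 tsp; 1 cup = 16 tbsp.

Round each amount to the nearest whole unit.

pumpkin purée: 39 tbsp; powdered sugar: 69 oz; vegetable oil: 53 g; chocolate chips: 10 oz; bread flour: 113 g

Scaling factor: 35/9.
pumpkin purée: 10 tbsp × 35/9 ≈ 39 tbsp
powdered sugar: 500 g × 35/9 ÷ 28.35 g/oz ≈ 69 oz
vegetable oil: 1 tbsp × 35/9 ÷ 16 tbsp/cup × 218 g/cup ≈ 53 g
chocolate chips: 2.5 oz × 35/9 ≈ 10 oz
bread flour: (3 tbsp + 2 tsp = 11/3 tbsp) × 35/9 ÷ 16 tbsp/cup × 127 g/cup ≈ 113 g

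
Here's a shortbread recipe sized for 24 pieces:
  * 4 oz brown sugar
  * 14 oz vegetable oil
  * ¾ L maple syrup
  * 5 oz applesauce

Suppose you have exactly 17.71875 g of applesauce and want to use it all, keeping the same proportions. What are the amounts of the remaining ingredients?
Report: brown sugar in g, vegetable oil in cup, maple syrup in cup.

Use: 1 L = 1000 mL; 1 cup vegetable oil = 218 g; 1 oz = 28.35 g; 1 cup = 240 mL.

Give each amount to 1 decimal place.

The original recipe has 141.75 g of applesauce, so the scaling factor is 17.71875 ÷ 141.75 = 1/8 = 0.125.
brown sugar: 4 oz × 1/8 × 28.35 g/oz ≈ 14.2 g
vegetable oil: 14 oz × 1/8 × 28.35 g/oz ÷ 218 g/cup ≈ 0.2 cup
maple syrup: 0.75 L × 1/8 × 1000 mL/L ÷ 240 mL/cup ≈ 0.4 cup

brown sugar: 14.2 g; vegetable oil: 0.2 cup; maple syrup: 0.4 cup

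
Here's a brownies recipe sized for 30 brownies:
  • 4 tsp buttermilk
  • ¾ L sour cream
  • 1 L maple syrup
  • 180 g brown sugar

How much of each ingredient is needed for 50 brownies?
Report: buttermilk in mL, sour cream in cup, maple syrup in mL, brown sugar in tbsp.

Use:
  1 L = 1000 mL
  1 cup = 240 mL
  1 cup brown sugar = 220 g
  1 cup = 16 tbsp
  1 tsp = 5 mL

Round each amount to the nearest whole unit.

buttermilk: 33 mL; sour cream: 5 cup; maple syrup: 1667 mL; brown sugar: 22 tbsp

Scaling factor: 50/30 = 5/3.
buttermilk: 4 tsp × 5/3 × 5 mL/tsp ≈ 33 mL
sour cream: 0.75 L × 5/3 × 1000 mL/L ÷ 240 mL/cup ≈ 5 cup
maple syrup: 1 L × 5/3 × 1000 mL/L ≈ 1667 mL
brown sugar: 180 g × 5/3 ÷ 220 g/cup × 16 tbsp/cup ≈ 22 tbsp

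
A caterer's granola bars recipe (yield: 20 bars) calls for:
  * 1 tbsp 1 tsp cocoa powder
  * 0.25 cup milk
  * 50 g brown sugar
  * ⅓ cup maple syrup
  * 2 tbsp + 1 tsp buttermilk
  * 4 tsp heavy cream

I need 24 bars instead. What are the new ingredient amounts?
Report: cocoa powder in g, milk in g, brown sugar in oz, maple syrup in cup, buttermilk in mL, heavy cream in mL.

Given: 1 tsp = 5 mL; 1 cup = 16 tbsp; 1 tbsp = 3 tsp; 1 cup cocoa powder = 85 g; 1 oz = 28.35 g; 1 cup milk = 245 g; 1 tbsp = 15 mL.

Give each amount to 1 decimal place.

cocoa powder: 8.5 g; milk: 73.5 g; brown sugar: 2.1 oz; maple syrup: 0.4 cup; buttermilk: 42.0 mL; heavy cream: 24.0 mL

Scaling factor: 24/20 = 6/5 = 1.2.
cocoa powder: (1 tbsp + 1 tsp = 4/3 tbsp) × 6/5 ÷ 16 tbsp/cup × 85 g/cup = 8.5 g
milk: 0.25 cup × 6/5 × 245 g/cup = 73.5 g
brown sugar: 50 g × 6/5 ÷ 28.35 g/oz ≈ 2.1 oz
maple syrup: 1/3 cup × 6/5 = 0.4 cup
buttermilk: (2 tbsp + 1 tsp = 7/3 tbsp) × 6/5 × 15 mL/tbsp = 42.0 mL
heavy cream: 4 tsp × 6/5 × 5 mL/tsp = 24.0 mL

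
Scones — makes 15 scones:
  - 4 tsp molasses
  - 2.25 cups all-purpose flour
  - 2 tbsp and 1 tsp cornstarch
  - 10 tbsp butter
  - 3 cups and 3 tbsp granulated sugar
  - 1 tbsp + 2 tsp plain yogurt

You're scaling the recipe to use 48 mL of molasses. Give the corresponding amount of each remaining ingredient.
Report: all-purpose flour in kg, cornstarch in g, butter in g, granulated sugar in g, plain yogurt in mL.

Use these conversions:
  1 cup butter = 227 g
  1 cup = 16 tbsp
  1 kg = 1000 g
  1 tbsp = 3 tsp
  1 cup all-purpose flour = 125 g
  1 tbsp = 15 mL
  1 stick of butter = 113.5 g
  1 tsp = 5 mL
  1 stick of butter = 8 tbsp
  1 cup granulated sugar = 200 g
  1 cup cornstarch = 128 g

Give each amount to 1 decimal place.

all-purpose flour: 0.7 kg; cornstarch: 44.8 g; butter: 340.5 g; granulated sugar: 1530.0 g; plain yogurt: 60.0 mL

The original recipe has 20 mL of molasses, so the scaling factor is 48 ÷ 20 = 12/5 = 2.4.
all-purpose flour: 2.25 cup × 12/5 × 125 g/cup ÷ 1000 g/kg ≈ 0.7 kg
cornstarch: (2 tbsp + 1 tsp = 7/3 tbsp) × 12/5 ÷ 16 tbsp/cup × 128 g/cup = 44.8 g
butter: 10 tbsp × 12/5 ÷ 8 tbsp/stick × 113.5 g/stick = 340.5 g
granulated sugar: (3 cup + 3 tbsp = 3.1875 cup) × 12/5 × 200 g/cup = 1530.0 g
plain yogurt: (1 tbsp + 2 tsp = 5/3 tbsp) × 12/5 × 15 mL/tbsp = 60.0 mL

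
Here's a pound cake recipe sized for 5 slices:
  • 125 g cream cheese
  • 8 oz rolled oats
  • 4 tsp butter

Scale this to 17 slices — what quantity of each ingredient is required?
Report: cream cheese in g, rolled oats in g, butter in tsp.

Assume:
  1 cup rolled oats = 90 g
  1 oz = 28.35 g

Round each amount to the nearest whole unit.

cream cheese: 425 g; rolled oats: 771 g; butter: 14 tsp

Scaling factor: 17/5 = 3.4.
cream cheese: 125 g × 17/5 = 425 g
rolled oats: 8 oz × 17/5 × 28.35 g/oz ≈ 771 g
butter: 4 tsp × 17/5 ≈ 14 tsp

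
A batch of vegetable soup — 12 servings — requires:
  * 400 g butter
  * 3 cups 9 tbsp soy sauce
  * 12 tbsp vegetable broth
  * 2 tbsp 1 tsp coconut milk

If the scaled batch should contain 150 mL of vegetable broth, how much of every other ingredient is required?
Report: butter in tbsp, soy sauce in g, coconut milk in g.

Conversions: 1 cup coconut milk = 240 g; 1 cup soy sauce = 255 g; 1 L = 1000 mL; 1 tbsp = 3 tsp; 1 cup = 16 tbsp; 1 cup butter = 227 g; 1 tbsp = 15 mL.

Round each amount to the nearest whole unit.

The original recipe has 180 mL of vegetable broth, so the scaling factor is 150 ÷ 180 = 5/6.
butter: 400 g × 5/6 ÷ 227 g/cup × 16 tbsp/cup ≈ 23 tbsp
soy sauce: (3 cup + 9 tbsp = 3.5625 cup) × 5/6 × 255 g/cup ≈ 757 g
coconut milk: (2 tbsp + 1 tsp = 7/3 tbsp) × 5/6 ÷ 16 tbsp/cup × 240 g/cup ≈ 29 g

butter: 23 tbsp; soy sauce: 757 g; coconut milk: 29 g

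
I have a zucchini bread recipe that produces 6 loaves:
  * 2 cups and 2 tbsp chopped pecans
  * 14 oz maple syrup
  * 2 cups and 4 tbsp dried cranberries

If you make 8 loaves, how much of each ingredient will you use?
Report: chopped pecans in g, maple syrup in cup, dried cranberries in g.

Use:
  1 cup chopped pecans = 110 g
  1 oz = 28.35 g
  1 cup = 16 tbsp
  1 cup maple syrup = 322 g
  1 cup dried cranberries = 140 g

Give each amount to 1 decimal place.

chopped pecans: 311.7 g; maple syrup: 1.6 cup; dried cranberries: 420.0 g

Scaling factor: 8/6 = 4/3.
chopped pecans: (2 cup + 2 tbsp = 2.125 cup) × 4/3 × 110 g/cup ≈ 311.7 g
maple syrup: 14 oz × 4/3 × 28.35 g/oz ÷ 322 g/cup ≈ 1.6 cup
dried cranberries: (2 cup + 4 tbsp = 2.25 cup) × 4/3 × 140 g/cup = 420.0 g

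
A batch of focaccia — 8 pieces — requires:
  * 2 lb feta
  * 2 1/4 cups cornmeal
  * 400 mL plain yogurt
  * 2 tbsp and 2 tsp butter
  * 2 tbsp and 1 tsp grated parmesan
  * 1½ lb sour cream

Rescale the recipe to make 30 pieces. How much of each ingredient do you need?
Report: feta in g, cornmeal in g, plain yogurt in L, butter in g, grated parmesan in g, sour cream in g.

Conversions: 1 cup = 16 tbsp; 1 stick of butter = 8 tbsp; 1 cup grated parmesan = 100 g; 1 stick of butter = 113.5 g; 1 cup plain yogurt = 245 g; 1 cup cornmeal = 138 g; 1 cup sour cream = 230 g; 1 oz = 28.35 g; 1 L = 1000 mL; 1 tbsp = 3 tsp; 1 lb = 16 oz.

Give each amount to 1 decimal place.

feta: 3402.0 g; cornmeal: 1164.4 g; plain yogurt: 1.5 L; butter: 141.9 g; grated parmesan: 54.7 g; sour cream: 2551.5 g

Scaling factor: 30/8 = 15/4 = 3.75.
feta: 2 lb × 15/4 × 16 oz/lb × 28.35 g/oz = 3402.0 g
cornmeal: 2.25 cup × 15/4 × 138 g/cup ≈ 1164.4 g
plain yogurt: 400 mL × 15/4 ÷ 1000 mL/L = 1.5 L
butter: (2 tbsp + 2 tsp = 8/3 tbsp) × 15/4 ÷ 8 tbsp/stick × 113.5 g/stick ≈ 141.9 g
grated parmesan: (2 tbsp + 1 tsp = 7/3 tbsp) × 15/4 ÷ 16 tbsp/cup × 100 g/cup ≈ 54.7 g
sour cream: 1.5 lb × 15/4 × 16 oz/lb × 28.35 g/oz = 2551.5 g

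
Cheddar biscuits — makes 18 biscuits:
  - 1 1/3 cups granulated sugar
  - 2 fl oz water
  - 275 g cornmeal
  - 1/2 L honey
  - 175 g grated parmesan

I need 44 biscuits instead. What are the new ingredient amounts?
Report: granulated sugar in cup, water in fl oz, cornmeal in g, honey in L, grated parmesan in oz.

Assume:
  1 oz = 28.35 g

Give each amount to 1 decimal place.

granulated sugar: 3.3 cup; water: 4.9 fl oz; cornmeal: 672.2 g; honey: 1.2 L; grated parmesan: 15.1 oz

Scaling factor: 44/18 = 22/9.
granulated sugar: 4/3 cup × 22/9 ≈ 3.3 cup
water: 2 fl oz × 22/9 ≈ 4.9 fl oz
cornmeal: 275 g × 22/9 ≈ 672.2 g
honey: 0.5 L × 22/9 ≈ 1.2 L
grated parmesan: 175 g × 22/9 ÷ 28.35 g/oz ≈ 15.1 oz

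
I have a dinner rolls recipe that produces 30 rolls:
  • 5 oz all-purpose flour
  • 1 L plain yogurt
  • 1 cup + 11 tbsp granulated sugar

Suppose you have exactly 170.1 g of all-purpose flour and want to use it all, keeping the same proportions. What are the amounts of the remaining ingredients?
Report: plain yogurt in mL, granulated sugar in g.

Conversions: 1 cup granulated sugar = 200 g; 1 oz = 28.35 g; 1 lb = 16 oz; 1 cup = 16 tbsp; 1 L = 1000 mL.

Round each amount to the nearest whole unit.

The original recipe has 141.75 g of all-purpose flour, so the scaling factor is 170.1 ÷ 141.75 = 6/5 = 1.2.
plain yogurt: 1 L × 6/5 × 1000 mL/L = 1200 mL
granulated sugar: (1 cup + 11 tbsp = 1.6875 cup) × 6/5 × 200 g/cup = 405 g

plain yogurt: 1200 mL; granulated sugar: 405 g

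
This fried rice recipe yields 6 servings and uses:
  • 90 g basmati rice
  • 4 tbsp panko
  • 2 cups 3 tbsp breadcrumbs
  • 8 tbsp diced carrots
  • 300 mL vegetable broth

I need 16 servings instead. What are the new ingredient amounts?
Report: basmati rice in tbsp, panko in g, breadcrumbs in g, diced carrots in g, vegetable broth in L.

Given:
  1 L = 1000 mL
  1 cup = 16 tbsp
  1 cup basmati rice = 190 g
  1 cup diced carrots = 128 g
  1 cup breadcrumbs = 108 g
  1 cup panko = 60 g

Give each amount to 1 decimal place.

basmati rice: 20.2 tbsp; panko: 40.0 g; breadcrumbs: 630.0 g; diced carrots: 170.7 g; vegetable broth: 0.8 L

Scaling factor: 16/6 = 8/3.
basmati rice: 90 g × 8/3 ÷ 190 g/cup × 16 tbsp/cup ≈ 20.2 tbsp
panko: 4 tbsp × 8/3 ÷ 16 tbsp/cup × 60 g/cup = 40.0 g
breadcrumbs: (2 cup + 3 tbsp = 2.1875 cup) × 8/3 × 108 g/cup = 630.0 g
diced carrots: 8 tbsp × 8/3 ÷ 16 tbsp/cup × 128 g/cup ≈ 170.7 g
vegetable broth: 300 mL × 8/3 ÷ 1000 mL/L = 0.8 L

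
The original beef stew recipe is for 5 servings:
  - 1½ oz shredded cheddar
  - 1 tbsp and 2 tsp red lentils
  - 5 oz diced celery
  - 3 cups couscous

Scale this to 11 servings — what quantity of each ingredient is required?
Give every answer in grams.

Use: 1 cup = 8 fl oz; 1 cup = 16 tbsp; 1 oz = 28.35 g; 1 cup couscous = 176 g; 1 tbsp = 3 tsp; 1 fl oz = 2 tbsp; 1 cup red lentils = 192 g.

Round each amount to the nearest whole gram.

shredded cheddar: 94 g; red lentils: 44 g; diced celery: 312 g; couscous: 1162 g

Scaling factor: 11/5 = 2.2.
shredded cheddar: 1.5 oz × 11/5 × 28.35 g/oz ≈ 94 g
red lentils: (1 tbsp + 2 tsp = 5/3 tbsp) × 11/5 ÷ 16 tbsp/cup × 192 g/cup = 44 g
diced celery: 5 oz × 11/5 × 28.35 g/oz ≈ 312 g
couscous: 3 cup × 11/5 × 176 g/cup ≈ 1162 g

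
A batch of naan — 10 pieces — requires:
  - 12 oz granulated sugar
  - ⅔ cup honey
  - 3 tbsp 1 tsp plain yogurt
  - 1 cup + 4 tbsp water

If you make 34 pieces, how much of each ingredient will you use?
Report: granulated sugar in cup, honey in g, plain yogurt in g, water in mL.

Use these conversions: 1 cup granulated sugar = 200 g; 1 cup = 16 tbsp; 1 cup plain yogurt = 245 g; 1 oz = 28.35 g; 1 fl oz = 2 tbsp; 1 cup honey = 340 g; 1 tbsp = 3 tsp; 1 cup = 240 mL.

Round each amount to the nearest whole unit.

Scaling factor: 34/10 = 17/5 = 3.4.
granulated sugar: 12 oz × 17/5 × 28.35 g/oz ÷ 200 g/cup ≈ 6 cup
honey: 2/3 cup × 17/5 × 340 g/cup ≈ 771 g
plain yogurt: (3 tbsp + 1 tsp = 10/3 tbsp) × 17/5 ÷ 16 tbsp/cup × 245 g/cup ≈ 174 g
water: (1 cup + 4 tbsp = 1.25 cup) × 17/5 × 240 mL/cup = 1020 mL

granulated sugar: 6 cup; honey: 771 g; plain yogurt: 174 g; water: 1020 mL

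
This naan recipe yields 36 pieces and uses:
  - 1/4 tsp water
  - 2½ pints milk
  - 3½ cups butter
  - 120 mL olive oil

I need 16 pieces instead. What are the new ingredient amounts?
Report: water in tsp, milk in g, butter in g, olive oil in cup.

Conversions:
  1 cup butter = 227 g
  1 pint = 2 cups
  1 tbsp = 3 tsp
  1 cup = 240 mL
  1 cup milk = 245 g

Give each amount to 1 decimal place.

Scaling factor: 16/36 = 4/9.
water: 0.25 tsp × 4/9 ≈ 0.1 tsp
milk: 2.5 pint × 4/9 × 2 cup/pint × 245 g/cup ≈ 544.4 g
butter: 3.5 cup × 4/9 × 227 g/cup ≈ 353.1 g
olive oil: 120 mL × 4/9 ÷ 240 mL/cup ≈ 0.2 cup

water: 0.1 tsp; milk: 544.4 g; butter: 353.1 g; olive oil: 0.2 cup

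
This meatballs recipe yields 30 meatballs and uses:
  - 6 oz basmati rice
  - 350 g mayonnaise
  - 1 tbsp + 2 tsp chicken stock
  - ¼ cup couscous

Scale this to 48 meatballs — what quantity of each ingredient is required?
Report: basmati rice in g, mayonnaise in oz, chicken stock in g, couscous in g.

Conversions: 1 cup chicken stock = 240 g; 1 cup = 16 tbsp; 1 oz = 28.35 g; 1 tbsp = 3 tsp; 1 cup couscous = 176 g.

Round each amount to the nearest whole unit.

basmati rice: 272 g; mayonnaise: 20 oz; chicken stock: 40 g; couscous: 70 g

Scaling factor: 48/30 = 8/5 = 1.6.
basmati rice: 6 oz × 8/5 × 28.35 g/oz ≈ 272 g
mayonnaise: 350 g × 8/5 ÷ 28.35 g/oz ≈ 20 oz
chicken stock: (1 tbsp + 2 tsp = 5/3 tbsp) × 8/5 ÷ 16 tbsp/cup × 240 g/cup = 40 g
couscous: 0.25 cup × 8/5 × 176 g/cup ≈ 70 g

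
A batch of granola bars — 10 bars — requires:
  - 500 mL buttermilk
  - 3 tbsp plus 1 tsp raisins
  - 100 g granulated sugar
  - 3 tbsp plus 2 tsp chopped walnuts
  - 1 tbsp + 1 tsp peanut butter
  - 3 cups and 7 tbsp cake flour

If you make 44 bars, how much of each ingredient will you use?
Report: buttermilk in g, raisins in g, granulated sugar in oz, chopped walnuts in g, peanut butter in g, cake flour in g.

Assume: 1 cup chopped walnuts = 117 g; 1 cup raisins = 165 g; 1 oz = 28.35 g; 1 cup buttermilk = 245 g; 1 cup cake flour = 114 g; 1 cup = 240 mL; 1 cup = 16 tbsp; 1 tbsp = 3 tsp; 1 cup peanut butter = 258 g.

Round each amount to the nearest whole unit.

buttermilk: 2246 g; raisins: 151 g; granulated sugar: 16 oz; chopped walnuts: 118 g; peanut butter: 95 g; cake flour: 1724 g

Scaling factor: 44/10 = 22/5 = 4.4.
buttermilk: 500 mL × 22/5 ÷ 240 mL/cup × 245 g/cup ≈ 2246 g
raisins: (3 tbsp + 1 tsp = 10/3 tbsp) × 22/5 ÷ 16 tbsp/cup × 165 g/cup ≈ 151 g
granulated sugar: 100 g × 22/5 ÷ 28.35 g/oz ≈ 16 oz
chopped walnuts: (3 tbsp + 2 tsp = 11/3 tbsp) × 22/5 ÷ 16 tbsp/cup × 117 g/cup ≈ 118 g
peanut butter: (1 tbsp + 1 tsp = 4/3 tbsp) × 22/5 ÷ 16 tbsp/cup × 258 g/cup ≈ 95 g
cake flour: (3 cup + 7 tbsp = 3.4375 cup) × 22/5 × 114 g/cup ≈ 1724 g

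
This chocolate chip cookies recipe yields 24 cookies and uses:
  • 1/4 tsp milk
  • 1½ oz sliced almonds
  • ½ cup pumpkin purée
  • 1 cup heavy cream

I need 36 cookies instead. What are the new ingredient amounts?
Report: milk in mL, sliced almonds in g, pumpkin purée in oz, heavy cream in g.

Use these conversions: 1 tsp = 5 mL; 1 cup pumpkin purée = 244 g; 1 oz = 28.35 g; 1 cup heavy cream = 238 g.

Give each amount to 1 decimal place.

Scaling factor: 36/24 = 3/2 = 1.5.
milk: 0.25 tsp × 3/2 × 5 mL/tsp ≈ 1.9 mL
sliced almonds: 1.5 oz × 3/2 × 28.35 g/oz ≈ 63.8 g
pumpkin purée: 0.5 cup × 3/2 × 244 g/cup ÷ 28.35 g/oz ≈ 6.5 oz
heavy cream: 1 cup × 3/2 × 238 g/cup = 357.0 g

milk: 1.9 mL; sliced almonds: 63.8 g; pumpkin purée: 6.5 oz; heavy cream: 357.0 g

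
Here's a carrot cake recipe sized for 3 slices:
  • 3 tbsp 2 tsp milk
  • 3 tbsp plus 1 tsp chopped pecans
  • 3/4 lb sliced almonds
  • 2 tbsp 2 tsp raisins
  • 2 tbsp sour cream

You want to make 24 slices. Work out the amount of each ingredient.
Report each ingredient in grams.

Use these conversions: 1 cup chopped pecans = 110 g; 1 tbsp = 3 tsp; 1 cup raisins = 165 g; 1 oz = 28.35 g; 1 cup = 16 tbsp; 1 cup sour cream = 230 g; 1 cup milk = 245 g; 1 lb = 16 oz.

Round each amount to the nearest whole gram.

milk: 449 g; chopped pecans: 183 g; sliced almonds: 2722 g; raisins: 220 g; sour cream: 230 g

Scaling factor: 24/3 = 8.
milk: (3 tbsp + 2 tsp = 11/3 tbsp) × 8 ÷ 16 tbsp/cup × 245 g/cup ≈ 449 g
chopped pecans: (3 tbsp + 1 tsp = 10/3 tbsp) × 8 ÷ 16 tbsp/cup × 110 g/cup ≈ 183 g
sliced almonds: 0.75 lb × 8 × 16 oz/lb × 28.35 g/oz ≈ 2722 g
raisins: (2 tbsp + 2 tsp = 8/3 tbsp) × 8 ÷ 16 tbsp/cup × 165 g/cup = 220 g
sour cream: 2 tbsp × 8 ÷ 16 tbsp/cup × 230 g/cup = 230 g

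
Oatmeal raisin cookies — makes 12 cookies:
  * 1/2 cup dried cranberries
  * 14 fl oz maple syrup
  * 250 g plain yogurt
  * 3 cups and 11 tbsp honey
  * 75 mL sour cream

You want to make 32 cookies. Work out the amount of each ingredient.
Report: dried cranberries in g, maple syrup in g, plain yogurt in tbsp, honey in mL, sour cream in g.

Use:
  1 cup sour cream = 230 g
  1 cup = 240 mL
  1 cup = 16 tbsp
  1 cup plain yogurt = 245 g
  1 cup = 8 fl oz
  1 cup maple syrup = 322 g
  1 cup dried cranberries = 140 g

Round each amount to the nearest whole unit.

dried cranberries: 187 g; maple syrup: 1503 g; plain yogurt: 44 tbsp; honey: 2360 mL; sour cream: 192 g

Scaling factor: 32/12 = 8/3.
dried cranberries: 0.5 cup × 8/3 × 140 g/cup ≈ 187 g
maple syrup: 14 fl oz × 8/3 ÷ 8 fl oz/cup × 322 g/cup ≈ 1503 g
plain yogurt: 250 g × 8/3 ÷ 245 g/cup × 16 tbsp/cup ≈ 44 tbsp
honey: (3 cup + 11 tbsp = 3.6875 cup) × 8/3 × 240 mL/cup = 2360 mL
sour cream: 75 mL × 8/3 ÷ 240 mL/cup × 230 g/cup ≈ 192 g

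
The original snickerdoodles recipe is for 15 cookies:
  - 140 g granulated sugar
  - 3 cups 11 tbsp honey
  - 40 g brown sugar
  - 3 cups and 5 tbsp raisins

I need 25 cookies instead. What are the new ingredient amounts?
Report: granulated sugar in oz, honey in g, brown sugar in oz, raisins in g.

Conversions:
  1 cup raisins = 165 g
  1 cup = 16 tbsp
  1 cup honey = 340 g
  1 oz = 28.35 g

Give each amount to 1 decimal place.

Scaling factor: 25/15 = 5/3.
granulated sugar: 140 g × 5/3 ÷ 28.35 g/oz ≈ 8.2 oz
honey: (3 cup + 11 tbsp = 3.6875 cup) × 5/3 × 340 g/cup ≈ 2089.6 g
brown sugar: 40 g × 5/3 ÷ 28.35 g/oz ≈ 2.4 oz
raisins: (3 cup + 5 tbsp = 3.3125 cup) × 5/3 × 165 g/cup ≈ 910.9 g

granulated sugar: 8.2 oz; honey: 2089.6 g; brown sugar: 2.4 oz; raisins: 910.9 g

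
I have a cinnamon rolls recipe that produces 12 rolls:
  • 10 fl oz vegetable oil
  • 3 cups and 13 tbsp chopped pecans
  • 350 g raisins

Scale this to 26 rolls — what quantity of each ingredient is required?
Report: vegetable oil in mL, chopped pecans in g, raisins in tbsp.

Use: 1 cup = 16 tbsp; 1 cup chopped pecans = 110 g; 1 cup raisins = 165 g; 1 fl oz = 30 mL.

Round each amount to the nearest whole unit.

vegetable oil: 650 mL; chopped pecans: 909 g; raisins: 74 tbsp

Scaling factor: 26/12 = 13/6.
vegetable oil: 10 fl oz × 13/6 × 30 mL/fl oz = 650 mL
chopped pecans: (3 cup + 13 tbsp = 3.8125 cup) × 13/6 × 110 g/cup ≈ 909 g
raisins: 350 g × 13/6 ÷ 165 g/cup × 16 tbsp/cup ≈ 74 tbsp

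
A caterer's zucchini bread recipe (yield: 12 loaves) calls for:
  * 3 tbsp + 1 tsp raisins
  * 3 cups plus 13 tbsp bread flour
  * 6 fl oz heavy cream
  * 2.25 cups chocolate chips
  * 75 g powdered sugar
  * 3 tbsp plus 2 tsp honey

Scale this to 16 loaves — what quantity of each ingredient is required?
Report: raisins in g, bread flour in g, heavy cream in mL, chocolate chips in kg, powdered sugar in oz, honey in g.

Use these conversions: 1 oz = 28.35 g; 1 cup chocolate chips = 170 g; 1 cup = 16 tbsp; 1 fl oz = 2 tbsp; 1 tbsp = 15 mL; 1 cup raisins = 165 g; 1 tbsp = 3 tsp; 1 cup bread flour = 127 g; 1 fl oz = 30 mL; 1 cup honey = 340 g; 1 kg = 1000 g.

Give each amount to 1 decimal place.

Scaling factor: 16/12 = 4/3.
raisins: (3 tbsp + 1 tsp = 10/3 tbsp) × 4/3 ÷ 16 tbsp/cup × 165 g/cup ≈ 45.8 g
bread flour: (3 cup + 13 tbsp = 3.8125 cup) × 4/3 × 127 g/cup ≈ 645.6 g
heavy cream: 6 fl oz × 4/3 × 30 mL/fl oz = 240.0 mL
chocolate chips: 2.25 cup × 4/3 × 170 g/cup ÷ 1000 g/kg ≈ 0.5 kg
powdered sugar: 75 g × 4/3 ÷ 28.35 g/oz ≈ 3.5 oz
honey: (3 tbsp + 2 tsp = 11/3 tbsp) × 4/3 ÷ 16 tbsp/cup × 340 g/cup ≈ 103.9 g

raisins: 45.8 g; bread flour: 645.6 g; heavy cream: 240.0 mL; chocolate chips: 0.5 kg; powdered sugar: 3.5 oz; honey: 103.9 g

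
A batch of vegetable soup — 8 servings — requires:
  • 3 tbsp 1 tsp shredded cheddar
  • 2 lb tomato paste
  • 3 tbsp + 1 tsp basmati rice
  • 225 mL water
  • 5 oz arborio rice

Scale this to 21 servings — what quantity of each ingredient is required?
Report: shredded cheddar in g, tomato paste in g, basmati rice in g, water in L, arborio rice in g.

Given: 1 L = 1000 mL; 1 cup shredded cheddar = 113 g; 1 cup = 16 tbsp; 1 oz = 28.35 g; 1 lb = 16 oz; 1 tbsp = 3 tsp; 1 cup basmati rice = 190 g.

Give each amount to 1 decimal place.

Scaling factor: 21/8 = 2.625.
shredded cheddar: (3 tbsp + 1 tsp = 10/3 tbsp) × 21/8 ÷ 16 tbsp/cup × 113 g/cup ≈ 61.8 g
tomato paste: 2 lb × 21/8 × 16 oz/lb × 28.35 g/oz = 2381.4 g
basmati rice: (3 tbsp + 1 tsp = 10/3 tbsp) × 21/8 ÷ 16 tbsp/cup × 190 g/cup ≈ 103.9 g
water: 225 mL × 21/8 ÷ 1000 mL/L ≈ 0.6 L
arborio rice: 5 oz × 21/8 × 28.35 g/oz ≈ 372.1 g

shredded cheddar: 61.8 g; tomato paste: 2381.4 g; basmati rice: 103.9 g; water: 0.6 L; arborio rice: 372.1 g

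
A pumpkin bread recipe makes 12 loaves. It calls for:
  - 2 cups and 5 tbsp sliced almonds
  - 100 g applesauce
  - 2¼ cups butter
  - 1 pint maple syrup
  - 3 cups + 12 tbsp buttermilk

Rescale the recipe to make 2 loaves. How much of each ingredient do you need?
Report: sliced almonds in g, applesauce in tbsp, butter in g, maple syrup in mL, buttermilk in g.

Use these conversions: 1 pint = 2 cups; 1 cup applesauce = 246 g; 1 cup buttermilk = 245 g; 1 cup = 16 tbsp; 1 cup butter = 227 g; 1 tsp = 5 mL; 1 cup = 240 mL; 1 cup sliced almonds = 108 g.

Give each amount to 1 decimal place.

sliced almonds: 41.6 g; applesauce: 1.1 tbsp; butter: 85.1 g; maple syrup: 80.0 mL; buttermilk: 153.1 g

Scaling factor: 2/12 = 1/6.
sliced almonds: (2 cup + 5 tbsp = 2.3125 cup) × 1/6 × 108 g/cup ≈ 41.6 g
applesauce: 100 g × 1/6 ÷ 246 g/cup × 16 tbsp/cup ≈ 1.1 tbsp
butter: 2.25 cup × 1/6 × 227 g/cup ≈ 85.1 g
maple syrup: 1 pint × 1/6 × 2 cup/pint × 240 mL/cup = 80.0 mL
buttermilk: (3 cup + 12 tbsp = 3.75 cup) × 1/6 × 245 g/cup ≈ 153.1 g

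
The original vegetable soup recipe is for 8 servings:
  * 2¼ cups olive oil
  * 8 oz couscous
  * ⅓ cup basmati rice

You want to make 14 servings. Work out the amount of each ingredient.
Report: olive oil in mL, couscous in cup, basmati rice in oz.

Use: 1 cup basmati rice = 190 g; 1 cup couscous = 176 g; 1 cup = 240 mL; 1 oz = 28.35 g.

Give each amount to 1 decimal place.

Scaling factor: 14/8 = 7/4 = 1.75.
olive oil: 2.25 cup × 7/4 × 240 mL/cup = 945.0 mL
couscous: 8 oz × 7/4 × 28.35 g/oz ÷ 176 g/cup ≈ 2.3 cup
basmati rice: 1/3 cup × 7/4 × 190 g/cup ÷ 28.35 g/oz ≈ 3.9 oz

olive oil: 945.0 mL; couscous: 2.3 cup; basmati rice: 3.9 oz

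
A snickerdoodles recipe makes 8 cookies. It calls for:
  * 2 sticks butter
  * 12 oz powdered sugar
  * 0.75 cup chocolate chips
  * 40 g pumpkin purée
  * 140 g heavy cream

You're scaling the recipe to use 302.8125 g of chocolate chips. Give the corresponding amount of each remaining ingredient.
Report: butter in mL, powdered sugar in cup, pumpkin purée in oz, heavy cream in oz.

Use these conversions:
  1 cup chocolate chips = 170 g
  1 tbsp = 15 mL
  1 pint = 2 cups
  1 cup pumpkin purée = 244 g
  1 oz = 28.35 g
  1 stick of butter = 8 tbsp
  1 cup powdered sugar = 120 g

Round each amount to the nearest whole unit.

The original recipe has 127.5 g of chocolate chips, so the scaling factor is 302.8125 ÷ 127.5 = 19/8 = 2.375.
butter: 2 stick × 19/8 × 8 tbsp/stick × 15 mL/tbsp = 570 mL
powdered sugar: 12 oz × 19/8 × 28.35 g/oz ÷ 120 g/cup ≈ 7 cup
pumpkin purée: 40 g × 19/8 ÷ 28.35 g/oz ≈ 3 oz
heavy cream: 140 g × 19/8 ÷ 28.35 g/oz ≈ 12 oz

butter: 570 mL; powdered sugar: 7 cup; pumpkin purée: 3 oz; heavy cream: 12 oz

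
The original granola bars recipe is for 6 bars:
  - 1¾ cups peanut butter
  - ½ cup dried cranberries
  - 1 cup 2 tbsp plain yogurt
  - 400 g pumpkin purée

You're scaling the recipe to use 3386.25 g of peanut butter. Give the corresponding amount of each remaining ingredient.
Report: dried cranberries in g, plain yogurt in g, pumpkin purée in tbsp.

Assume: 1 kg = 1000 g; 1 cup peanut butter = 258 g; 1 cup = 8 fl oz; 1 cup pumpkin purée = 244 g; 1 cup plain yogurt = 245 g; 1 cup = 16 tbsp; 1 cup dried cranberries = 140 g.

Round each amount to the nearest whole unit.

The original recipe has 451.5 g of peanut butter, so the scaling factor is 3386.25 ÷ 451.5 = 15/2 = 7.5.
dried cranberries: 0.5 cup × 15/2 × 140 g/cup = 525 g
plain yogurt: (1 cup + 2 tbsp = 1.125 cup) × 15/2 × 245 g/cup ≈ 2067 g
pumpkin purée: 400 g × 15/2 ÷ 244 g/cup × 16 tbsp/cup ≈ 197 tbsp

dried cranberries: 525 g; plain yogurt: 2067 g; pumpkin purée: 197 tbsp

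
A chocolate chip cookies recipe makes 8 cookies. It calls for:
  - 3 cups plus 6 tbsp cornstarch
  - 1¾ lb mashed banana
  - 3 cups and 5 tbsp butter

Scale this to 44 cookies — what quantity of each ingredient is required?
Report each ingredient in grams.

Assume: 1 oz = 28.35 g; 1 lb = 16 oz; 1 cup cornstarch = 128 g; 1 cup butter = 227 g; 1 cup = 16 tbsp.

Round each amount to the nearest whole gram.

Scaling factor: 44/8 = 11/2 = 5.5.
cornstarch: (3 cup + 6 tbsp = 3.375 cup) × 11/2 × 128 g/cup = 2376 g
mashed banana: 1.75 lb × 11/2 × 16 oz/lb × 28.35 g/oz ≈ 4366 g
butter: (3 cup + 5 tbsp = 3.3125 cup) × 11/2 × 227 g/cup ≈ 4136 g

cornstarch: 2376 g; mashed banana: 4366 g; butter: 4136 g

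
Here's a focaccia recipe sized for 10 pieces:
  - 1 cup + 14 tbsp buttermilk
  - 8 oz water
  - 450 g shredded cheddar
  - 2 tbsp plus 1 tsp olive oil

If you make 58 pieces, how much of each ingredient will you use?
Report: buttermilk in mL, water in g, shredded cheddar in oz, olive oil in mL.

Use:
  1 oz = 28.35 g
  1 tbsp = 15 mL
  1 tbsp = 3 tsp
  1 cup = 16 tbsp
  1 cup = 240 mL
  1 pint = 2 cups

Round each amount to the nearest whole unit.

buttermilk: 2610 mL; water: 1315 g; shredded cheddar: 92 oz; olive oil: 203 mL

Scaling factor: 58/10 = 29/5 = 5.8.
buttermilk: (1 cup + 14 tbsp = 1.875 cup) × 29/5 × 240 mL/cup = 2610 mL
water: 8 oz × 29/5 × 28.35 g/oz ≈ 1315 g
shredded cheddar: 450 g × 29/5 ÷ 28.35 g/oz ≈ 92 oz
olive oil: (2 tbsp + 1 tsp = 7/3 tbsp) × 29/5 × 15 mL/tbsp = 203 mL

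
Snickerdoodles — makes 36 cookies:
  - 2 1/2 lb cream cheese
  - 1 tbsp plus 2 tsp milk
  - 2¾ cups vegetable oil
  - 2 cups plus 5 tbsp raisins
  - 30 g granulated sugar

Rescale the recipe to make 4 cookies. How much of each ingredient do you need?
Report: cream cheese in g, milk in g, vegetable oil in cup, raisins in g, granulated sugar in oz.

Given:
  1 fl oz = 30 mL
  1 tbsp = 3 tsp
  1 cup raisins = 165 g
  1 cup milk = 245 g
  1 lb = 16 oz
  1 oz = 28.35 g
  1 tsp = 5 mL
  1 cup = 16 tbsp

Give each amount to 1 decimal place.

cream cheese: 126.0 g; milk: 2.8 g; vegetable oil: 0.3 cup; raisins: 42.4 g; granulated sugar: 0.1 oz

Scaling factor: 4/36 = 1/9.
cream cheese: 2.5 lb × 1/9 × 16 oz/lb × 28.35 g/oz = 126.0 g
milk: (1 tbsp + 2 tsp = 5/3 tbsp) × 1/9 ÷ 16 tbsp/cup × 245 g/cup ≈ 2.8 g
vegetable oil: 2.75 cup × 1/9 ≈ 0.3 cup
raisins: (2 cup + 5 tbsp = 2.3125 cup) × 1/9 × 165 g/cup ≈ 42.4 g
granulated sugar: 30 g × 1/9 ÷ 28.35 g/oz ≈ 0.1 oz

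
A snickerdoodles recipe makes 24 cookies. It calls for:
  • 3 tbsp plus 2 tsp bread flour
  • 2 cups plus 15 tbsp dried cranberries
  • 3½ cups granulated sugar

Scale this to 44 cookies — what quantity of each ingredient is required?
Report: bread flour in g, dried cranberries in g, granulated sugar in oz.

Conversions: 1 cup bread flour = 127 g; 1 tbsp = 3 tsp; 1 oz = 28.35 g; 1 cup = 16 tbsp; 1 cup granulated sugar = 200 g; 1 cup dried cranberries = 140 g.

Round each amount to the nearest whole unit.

bread flour: 53 g; dried cranberries: 754 g; granulated sugar: 45 oz

Scaling factor: 44/24 = 11/6.
bread flour: (3 tbsp + 2 tsp = 11/3 tbsp) × 11/6 ÷ 16 tbsp/cup × 127 g/cup ≈ 53 g
dried cranberries: (2 cup + 15 tbsp = 2.9375 cup) × 11/6 × 140 g/cup ≈ 754 g
granulated sugar: 3.5 cup × 11/6 × 200 g/cup ÷ 28.35 g/oz ≈ 45 oz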